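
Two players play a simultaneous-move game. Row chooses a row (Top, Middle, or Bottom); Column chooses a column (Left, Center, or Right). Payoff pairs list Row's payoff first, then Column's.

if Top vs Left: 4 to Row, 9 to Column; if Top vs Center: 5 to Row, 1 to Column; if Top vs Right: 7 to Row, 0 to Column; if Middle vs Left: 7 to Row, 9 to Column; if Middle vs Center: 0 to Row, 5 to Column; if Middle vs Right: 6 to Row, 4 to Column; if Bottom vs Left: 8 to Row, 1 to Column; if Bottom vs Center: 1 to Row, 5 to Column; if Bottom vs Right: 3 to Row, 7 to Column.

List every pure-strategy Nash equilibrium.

There is no pure-strategy Nash equilibrium

A profile is a Nash equilibrium when each player is best-responding to the other.
Row's best responses — vs Left: Bottom (payoff 8); vs Center: Top (payoff 5); vs Right: Top (payoff 7).
Column's best responses — vs Top: Left (payoff 9); vs Middle: Left (payoff 9); vs Bottom: Right (payoff 7).
No cell has both players best-responding. For instance, Row's best reply to Center is Top, but against Top Column prefers Left over Center.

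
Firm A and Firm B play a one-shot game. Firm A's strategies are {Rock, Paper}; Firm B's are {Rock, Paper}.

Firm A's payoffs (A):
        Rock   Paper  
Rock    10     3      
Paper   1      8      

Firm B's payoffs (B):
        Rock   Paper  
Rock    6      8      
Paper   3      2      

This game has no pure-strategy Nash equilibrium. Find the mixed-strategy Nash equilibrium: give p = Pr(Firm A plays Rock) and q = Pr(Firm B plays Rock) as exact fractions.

p = 1/3, q = 5/14

Each player's mixing probability is pinned down by making the *other* player indifferent.
Firm B indifferent between Rock and Paper: p·6 + (1−p)·3 = p·8 + (1−p)·2 ⟹ 3 + 3p = 2 + 6p ⟹ p = 1/3.
Firm A indifferent between Rock and Paper: q·10 + (1−q)·3 = q·1 + (1−q)·8 ⟹ 3 + 7q = 8 + (-7)q ⟹ q = 5/14.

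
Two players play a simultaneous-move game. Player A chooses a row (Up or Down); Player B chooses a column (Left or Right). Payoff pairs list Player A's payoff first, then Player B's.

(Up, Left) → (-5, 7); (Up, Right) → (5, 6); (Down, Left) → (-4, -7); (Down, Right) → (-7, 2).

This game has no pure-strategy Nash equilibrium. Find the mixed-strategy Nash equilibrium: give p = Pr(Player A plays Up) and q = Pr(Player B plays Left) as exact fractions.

Each player's mixing probability is pinned down by making the *other* player indifferent.
Player B indifferent between Left and Right: p·7 + (1−p)·(-7) = p·6 + (1−p)·2 ⟹ (-7) + 14p = 2 + 4p ⟹ p = 9/10.
Player A indifferent between Up and Down: q·(-5) + (1−q)·5 = q·(-4) + (1−q)·(-7) ⟹ 5 + (-10)q = (-7) + 3q ⟹ q = 12/13.

p = 9/10, q = 12/13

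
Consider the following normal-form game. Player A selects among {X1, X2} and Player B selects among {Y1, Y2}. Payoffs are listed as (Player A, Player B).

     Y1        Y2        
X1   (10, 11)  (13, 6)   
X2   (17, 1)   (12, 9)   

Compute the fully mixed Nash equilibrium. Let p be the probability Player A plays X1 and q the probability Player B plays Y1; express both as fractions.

p = 8/13, q = 1/8

Each player's mixing probability is pinned down by making the *other* player indifferent.
Player B indifferent between Y1 and Y2: p·11 + (1−p)·1 = p·6 + (1−p)·9 ⟹ 1 + 10p = 9 + (-3)p ⟹ p = 8/13.
Player A indifferent between X1 and X2: q·10 + (1−q)·13 = q·17 + (1−q)·12 ⟹ 13 + (-3)q = 12 + 5q ⟹ q = 1/8.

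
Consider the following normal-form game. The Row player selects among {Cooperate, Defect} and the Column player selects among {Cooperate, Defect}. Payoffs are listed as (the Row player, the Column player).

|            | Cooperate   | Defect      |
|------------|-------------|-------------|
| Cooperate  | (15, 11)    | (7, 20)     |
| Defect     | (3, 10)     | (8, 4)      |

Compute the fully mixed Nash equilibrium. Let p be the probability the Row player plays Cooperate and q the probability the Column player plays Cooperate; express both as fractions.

p = 2/5, q = 1/13

In a mixed NE each player is indifferent between their pure strategies, so the opponent's mix sets the indifference.
The Column player indifferent between Cooperate and Defect: p·11 + (1−p)·10 = p·20 + (1−p)·4 ⟹ 10 + 1p = 4 + 16p ⟹ p = 2/5.
The Row player indifferent between Cooperate and Defect: q·15 + (1−q)·7 = q·3 + (1−q)·8 ⟹ 7 + 8q = 8 + (-5)q ⟹ q = 1/13.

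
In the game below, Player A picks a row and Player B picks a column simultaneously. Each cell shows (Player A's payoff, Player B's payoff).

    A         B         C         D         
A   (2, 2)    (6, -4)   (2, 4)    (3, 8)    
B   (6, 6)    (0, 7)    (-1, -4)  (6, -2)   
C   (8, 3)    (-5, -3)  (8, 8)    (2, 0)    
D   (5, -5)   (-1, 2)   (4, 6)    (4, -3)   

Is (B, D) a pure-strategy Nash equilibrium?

Holding Player B at D: Player A gets 6 from B, versus 3 from A, 2 from C, 4 from D. No profitable deviation for Player A.
Holding Player A at B: Player B gets -2 from D but could get 7 by switching to B. Player B has a profitable deviation.

No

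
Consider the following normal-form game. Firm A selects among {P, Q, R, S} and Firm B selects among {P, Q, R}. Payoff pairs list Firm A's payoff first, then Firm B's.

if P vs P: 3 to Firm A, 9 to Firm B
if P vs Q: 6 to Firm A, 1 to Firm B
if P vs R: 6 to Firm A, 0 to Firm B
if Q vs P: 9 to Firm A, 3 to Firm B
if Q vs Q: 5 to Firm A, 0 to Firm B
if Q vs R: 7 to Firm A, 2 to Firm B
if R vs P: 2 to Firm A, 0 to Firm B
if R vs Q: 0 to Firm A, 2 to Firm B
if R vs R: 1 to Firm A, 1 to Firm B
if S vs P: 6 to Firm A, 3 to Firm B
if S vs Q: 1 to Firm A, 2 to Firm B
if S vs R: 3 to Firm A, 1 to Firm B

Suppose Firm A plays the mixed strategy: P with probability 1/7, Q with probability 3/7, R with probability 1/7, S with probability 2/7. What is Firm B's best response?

P

Compute Firm B's expected payoff from each pure strategy against the given mix.
P: (1/7)·9 + (3/7)·3 + (1/7)·0 + (2/7)·3 = 24/7
Q: (1/7)·1 + (3/7)·0 + (1/7)·2 + (2/7)·2 = 1
R: (1/7)·0 + (3/7)·2 + (1/7)·1 + (2/7)·1 = 9/7
Highest expected payoff is 24/7, from P.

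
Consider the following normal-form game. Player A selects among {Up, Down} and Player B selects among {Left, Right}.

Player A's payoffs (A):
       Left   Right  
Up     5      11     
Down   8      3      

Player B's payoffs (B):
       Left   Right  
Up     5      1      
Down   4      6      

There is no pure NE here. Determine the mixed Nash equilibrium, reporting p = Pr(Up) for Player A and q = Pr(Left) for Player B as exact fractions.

p = 1/3, q = 8/11

In a mixed NE each player is indifferent between their pure strategies, so the opponent's mix sets the indifference.
Player B indifferent between Left and Right: p·5 + (1−p)·4 = p·1 + (1−p)·6 ⟹ 4 + 1p = 6 + (-5)p ⟹ p = 1/3.
Player A indifferent between Up and Down: q·5 + (1−q)·11 = q·8 + (1−q)·3 ⟹ 11 + (-6)q = 3 + 5q ⟹ q = 8/11.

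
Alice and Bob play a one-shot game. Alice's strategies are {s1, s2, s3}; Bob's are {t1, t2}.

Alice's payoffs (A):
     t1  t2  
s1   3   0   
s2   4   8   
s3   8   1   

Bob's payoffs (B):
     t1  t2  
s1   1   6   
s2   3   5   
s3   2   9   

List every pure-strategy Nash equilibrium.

(s2, t2)

Find each player's best response to every opponent strategy; NE are the intersections.
Alice's best responses — vs t1: s3 (payoff 8); vs t2: s2 (payoff 8).
Bob's best responses — vs s1: t2 (payoff 6); vs s2: t2 (payoff 5); vs s3: t2 (payoff 9).
The only mutual best response is (s2, t2); neither player gains by switching there.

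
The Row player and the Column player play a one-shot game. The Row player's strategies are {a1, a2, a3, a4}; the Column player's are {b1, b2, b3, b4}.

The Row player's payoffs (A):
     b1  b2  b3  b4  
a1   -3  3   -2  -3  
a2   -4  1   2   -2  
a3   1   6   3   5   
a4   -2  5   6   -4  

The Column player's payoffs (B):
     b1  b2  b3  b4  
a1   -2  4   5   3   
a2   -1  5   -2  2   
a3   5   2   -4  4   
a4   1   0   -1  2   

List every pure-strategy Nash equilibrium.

Check mutual best responses: a cell is a NE iff neither player can gain by unilaterally deviating.
The Row player's best responses — vs b1: a3 (payoff 1); vs b2: a3 (payoff 6); vs b3: a4 (payoff 6); vs b4: a3 (payoff 5).
The Column player's best responses — vs a1: b3 (payoff 5); vs a2: b2 (payoff 5); vs a3: b1 (payoff 5); vs a4: b4 (payoff 2).
The only mutual best response is (a3, b1); neither player gains by switching there.

(a3, b1)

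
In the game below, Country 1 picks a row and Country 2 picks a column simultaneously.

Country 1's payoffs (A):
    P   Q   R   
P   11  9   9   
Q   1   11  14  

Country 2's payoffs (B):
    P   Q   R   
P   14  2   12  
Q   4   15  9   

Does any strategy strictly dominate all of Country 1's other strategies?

Check whether one of Country 1's strategies beats all alternatives regardless of what the opponent does.
P is not dominant: against Q, Q gives 11 > 9.
Q is not dominant: against P, P gives 11 > 1.
No single strategy is best against every opponent action.

None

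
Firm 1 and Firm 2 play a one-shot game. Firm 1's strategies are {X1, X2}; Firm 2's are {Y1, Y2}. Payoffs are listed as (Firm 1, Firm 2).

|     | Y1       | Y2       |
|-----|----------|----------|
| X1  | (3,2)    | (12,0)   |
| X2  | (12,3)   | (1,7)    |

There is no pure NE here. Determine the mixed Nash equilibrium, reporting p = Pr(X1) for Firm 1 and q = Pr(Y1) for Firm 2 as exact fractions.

Each player's mixing probability is pinned down by making the *other* player indifferent.
Firm 2 indifferent between Y1 and Y2: p·2 + (1−p)·3 = p·0 + (1−p)·7 ⟹ 3 + (-1)p = 7 + (-7)p ⟹ p = 2/3.
Firm 1 indifferent between X1 and X2: q·3 + (1−q)·12 = q·12 + (1−q)·1 ⟹ 12 + (-9)q = 1 + 11q ⟹ q = 11/20.

p = 2/3, q = 11/20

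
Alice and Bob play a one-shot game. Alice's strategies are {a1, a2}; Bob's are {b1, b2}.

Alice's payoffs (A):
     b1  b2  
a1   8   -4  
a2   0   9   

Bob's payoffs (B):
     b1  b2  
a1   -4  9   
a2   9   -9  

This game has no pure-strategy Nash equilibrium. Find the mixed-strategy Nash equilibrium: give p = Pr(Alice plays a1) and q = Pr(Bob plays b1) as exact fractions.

p = 18/31, q = 13/21

In a mixed NE each player is indifferent between their pure strategies, so the opponent's mix sets the indifference.
Bob indifferent between b1 and b2: p·(-4) + (1−p)·9 = p·9 + (1−p)·(-9) ⟹ 9 + (-13)p = (-9) + 18p ⟹ p = 18/31.
Alice indifferent between a1 and a2: q·8 + (1−q)·(-4) = q·0 + (1−q)·9 ⟹ (-4) + 12q = 9 + (-9)q ⟹ q = 13/21.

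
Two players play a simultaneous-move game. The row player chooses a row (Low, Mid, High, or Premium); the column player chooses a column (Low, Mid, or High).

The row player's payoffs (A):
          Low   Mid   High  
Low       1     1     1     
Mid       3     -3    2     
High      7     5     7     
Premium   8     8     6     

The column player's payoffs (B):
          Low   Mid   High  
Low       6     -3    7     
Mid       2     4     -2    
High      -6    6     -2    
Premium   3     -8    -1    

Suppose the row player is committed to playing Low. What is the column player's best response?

With the row player fixed at Low, the column player's payoffs are: Low → 6, Mid → -3, High → 7.
The maximum is 7, achieved by High.

High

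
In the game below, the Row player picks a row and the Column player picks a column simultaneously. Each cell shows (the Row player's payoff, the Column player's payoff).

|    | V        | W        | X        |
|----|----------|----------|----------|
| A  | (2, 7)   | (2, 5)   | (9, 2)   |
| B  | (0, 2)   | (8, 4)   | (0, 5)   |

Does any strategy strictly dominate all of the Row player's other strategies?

A strategy is strictly dominant if it gives the Row player a strictly higher payoff than every other strategy, against every choice by the opponent.
A is not dominant: against W, B gives 8 > 2.
B is not dominant: against V, A gives 2 > 0.
No single strategy is best against every opponent action.

No strictly dominant strategy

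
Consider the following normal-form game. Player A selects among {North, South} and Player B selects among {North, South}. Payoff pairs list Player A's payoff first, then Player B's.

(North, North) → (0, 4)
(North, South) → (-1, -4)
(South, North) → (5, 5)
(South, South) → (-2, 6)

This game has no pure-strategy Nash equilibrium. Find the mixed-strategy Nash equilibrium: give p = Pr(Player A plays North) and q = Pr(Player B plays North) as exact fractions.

p = 1/9, q = 1/6

In a mixed NE each player is indifferent between their pure strategies, so the opponent's mix sets the indifference.
Player B indifferent between North and South: p·4 + (1−p)·5 = p·(-4) + (1−p)·6 ⟹ 5 + (-1)p = 6 + (-10)p ⟹ p = 1/9.
Player A indifferent between North and South: q·0 + (1−q)·(-1) = q·5 + (1−q)·(-2) ⟹ (-1) + 1q = (-2) + 7q ⟹ q = 1/6.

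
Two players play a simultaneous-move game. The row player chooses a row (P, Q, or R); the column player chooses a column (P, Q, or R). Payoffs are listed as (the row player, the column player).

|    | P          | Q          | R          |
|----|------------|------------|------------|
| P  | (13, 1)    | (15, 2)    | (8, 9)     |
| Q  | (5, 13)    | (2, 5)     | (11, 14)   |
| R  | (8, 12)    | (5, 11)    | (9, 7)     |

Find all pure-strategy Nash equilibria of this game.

(Q, R)

Find each player's best response to every opponent strategy; NE are the intersections.
The row player's best responses — vs P: P (payoff 13); vs Q: P (payoff 15); vs R: Q (payoff 11).
The column player's best responses — vs P: R (payoff 9); vs Q: R (payoff 14); vs R: P (payoff 12).
The only mutual best response is (Q, R); neither player gains by switching there.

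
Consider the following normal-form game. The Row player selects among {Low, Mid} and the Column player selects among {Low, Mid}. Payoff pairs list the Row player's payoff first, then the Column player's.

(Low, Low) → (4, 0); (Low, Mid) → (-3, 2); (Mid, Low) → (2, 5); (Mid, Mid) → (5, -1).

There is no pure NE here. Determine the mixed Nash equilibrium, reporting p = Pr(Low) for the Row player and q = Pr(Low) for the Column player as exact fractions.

p = 3/4, q = 4/5

In a mixed NE each player is indifferent between their pure strategies, so the opponent's mix sets the indifference.
The Column player indifferent between Low and Mid: p·0 + (1−p)·5 = p·2 + (1−p)·(-1) ⟹ 5 + (-5)p = (-1) + 3p ⟹ p = 3/4.
The Row player indifferent between Low and Mid: q·4 + (1−q)·(-3) = q·2 + (1−q)·5 ⟹ (-3) + 7q = 5 + (-3)q ⟹ q = 4/5.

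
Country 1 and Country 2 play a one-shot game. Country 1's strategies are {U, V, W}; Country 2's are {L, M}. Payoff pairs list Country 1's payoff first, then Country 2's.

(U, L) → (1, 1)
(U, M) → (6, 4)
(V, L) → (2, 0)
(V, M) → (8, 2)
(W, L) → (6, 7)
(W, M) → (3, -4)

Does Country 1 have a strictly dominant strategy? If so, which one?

A strategy is strictly dominant if it gives Country 1 a strictly higher payoff than every other strategy, against every choice by the opponent.
U is not dominant: against L, V gives 2 > 1.
V is not dominant: against L, W gives 6 > 2.
W is not dominant: against M, U gives 6 > 3.
No single strategy is best against every opponent action.

No strictly dominant strategy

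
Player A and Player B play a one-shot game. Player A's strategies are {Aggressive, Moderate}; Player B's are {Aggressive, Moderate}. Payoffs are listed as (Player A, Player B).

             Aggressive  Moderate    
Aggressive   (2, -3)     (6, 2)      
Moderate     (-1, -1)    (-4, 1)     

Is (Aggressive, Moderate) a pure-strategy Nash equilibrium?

Yes

Holding Player B at Moderate: Player A gets 6 from Aggressive, versus -4 from Moderate. No profitable deviation for Player A.
Holding Player A at Aggressive: Player B gets 2 from Moderate, versus -3 from Aggressive. No profitable deviation for Player B either.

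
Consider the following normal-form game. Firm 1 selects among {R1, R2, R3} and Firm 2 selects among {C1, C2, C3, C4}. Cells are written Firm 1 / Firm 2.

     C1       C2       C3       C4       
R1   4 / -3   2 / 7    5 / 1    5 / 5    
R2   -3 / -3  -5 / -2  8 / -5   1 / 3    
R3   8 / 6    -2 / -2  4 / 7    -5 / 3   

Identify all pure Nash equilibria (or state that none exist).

(R1, C2)

A profile is a Nash equilibrium when each player is best-responding to the other.
Firm 1's best responses — vs C1: R3 (payoff 8); vs C2: R1 (payoff 2); vs C3: R2 (payoff 8); vs C4: R1 (payoff 5).
Firm 2's best responses — vs R1: C2 (payoff 7); vs R2: C4 (payoff 3); vs R3: C3 (payoff 7).
The only mutual best response is (R1, C2); neither player gains by switching there.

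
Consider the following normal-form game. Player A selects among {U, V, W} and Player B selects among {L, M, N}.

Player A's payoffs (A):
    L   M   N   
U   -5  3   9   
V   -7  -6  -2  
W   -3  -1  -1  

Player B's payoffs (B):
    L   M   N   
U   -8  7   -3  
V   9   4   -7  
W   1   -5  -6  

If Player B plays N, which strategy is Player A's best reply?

With Player B fixed at N, Player A's payoffs are: U → 9, V → -2, W → -1.
The maximum is 9, achieved by U.

U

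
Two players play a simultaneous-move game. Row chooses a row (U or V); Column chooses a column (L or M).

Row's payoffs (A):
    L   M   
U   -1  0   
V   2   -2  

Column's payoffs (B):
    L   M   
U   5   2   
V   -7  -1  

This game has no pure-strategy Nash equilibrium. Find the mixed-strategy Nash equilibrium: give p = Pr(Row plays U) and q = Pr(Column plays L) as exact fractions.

p = 2/3, q = 2/5

Each player's mixing probability is pinned down by making the *other* player indifferent.
Column indifferent between L and M: p·5 + (1−p)·(-7) = p·2 + (1−p)·(-1) ⟹ (-7) + 12p = (-1) + 3p ⟹ p = 2/3.
Row indifferent between U and V: q·(-1) + (1−q)·0 = q·2 + (1−q)·(-2) ⟹ 0 + (-1)q = (-2) + 4q ⟹ q = 2/5.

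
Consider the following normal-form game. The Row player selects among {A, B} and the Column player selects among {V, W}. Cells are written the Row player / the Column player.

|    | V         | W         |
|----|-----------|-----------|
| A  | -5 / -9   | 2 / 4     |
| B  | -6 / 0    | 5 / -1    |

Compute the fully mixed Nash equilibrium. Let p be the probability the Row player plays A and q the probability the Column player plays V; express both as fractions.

Each player's mixing probability is pinned down by making the *other* player indifferent.
The Column player indifferent between V and W: p·(-9) + (1−p)·0 = p·4 + (1−p)·(-1) ⟹ 0 + (-9)p = (-1) + 5p ⟹ p = 1/14.
The Row player indifferent between A and B: q·(-5) + (1−q)·2 = q·(-6) + (1−q)·5 ⟹ 2 + (-7)q = 5 + (-11)q ⟹ q = 3/4.

p = 1/14, q = 3/4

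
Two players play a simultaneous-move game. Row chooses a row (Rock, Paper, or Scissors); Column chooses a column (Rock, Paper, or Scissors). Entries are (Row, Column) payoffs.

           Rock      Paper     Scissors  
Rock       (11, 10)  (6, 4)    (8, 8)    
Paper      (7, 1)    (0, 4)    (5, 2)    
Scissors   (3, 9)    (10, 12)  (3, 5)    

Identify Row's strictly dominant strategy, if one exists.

A strategy is strictly dominant if it gives Row a strictly higher payoff than every other strategy, against every choice by the opponent.
Rock is not dominant: against Paper, Scissors gives 10 > 6.
Paper is not dominant: against Rock, Rock gives 11 > 7.
Scissors is not dominant: against Rock, Rock gives 11 > 3.
No single strategy is best against every opponent action.

No strictly dominant strategy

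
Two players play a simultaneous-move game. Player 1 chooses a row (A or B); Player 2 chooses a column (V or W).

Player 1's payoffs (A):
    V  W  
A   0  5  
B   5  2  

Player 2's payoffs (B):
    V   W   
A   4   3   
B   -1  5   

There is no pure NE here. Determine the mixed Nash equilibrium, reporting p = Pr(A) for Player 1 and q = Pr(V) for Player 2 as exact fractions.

p = 6/7, q = 3/8

In a mixed NE each player is indifferent between their pure strategies, so the opponent's mix sets the indifference.
Player 2 indifferent between V and W: p·4 + (1−p)·(-1) = p·3 + (1−p)·5 ⟹ (-1) + 5p = 5 + (-2)p ⟹ p = 6/7.
Player 1 indifferent between A and B: q·0 + (1−q)·5 = q·5 + (1−q)·2 ⟹ 5 + (-5)q = 2 + 3q ⟹ q = 3/8.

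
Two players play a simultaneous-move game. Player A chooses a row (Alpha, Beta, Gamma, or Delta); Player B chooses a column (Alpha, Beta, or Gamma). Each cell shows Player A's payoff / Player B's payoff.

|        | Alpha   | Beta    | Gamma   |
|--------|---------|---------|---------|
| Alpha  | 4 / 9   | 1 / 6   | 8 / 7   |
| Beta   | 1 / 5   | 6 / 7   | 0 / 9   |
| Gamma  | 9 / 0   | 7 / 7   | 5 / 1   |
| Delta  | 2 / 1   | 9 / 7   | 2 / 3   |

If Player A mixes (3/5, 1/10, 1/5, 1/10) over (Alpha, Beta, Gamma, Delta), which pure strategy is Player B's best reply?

Beta

Compute Player B's expected payoff from each pure strategy against the given mix.
Alpha: (3/5)·9 + (1/10)·5 + (1/5)·0 + (1/10)·1 = 6
Beta: (3/5)·6 + (1/10)·7 + (1/5)·7 + (1/10)·7 = 32/5
Gamma: (3/5)·7 + (1/10)·9 + (1/5)·1 + (1/10)·3 = 28/5
Highest expected payoff is 32/5, from Beta.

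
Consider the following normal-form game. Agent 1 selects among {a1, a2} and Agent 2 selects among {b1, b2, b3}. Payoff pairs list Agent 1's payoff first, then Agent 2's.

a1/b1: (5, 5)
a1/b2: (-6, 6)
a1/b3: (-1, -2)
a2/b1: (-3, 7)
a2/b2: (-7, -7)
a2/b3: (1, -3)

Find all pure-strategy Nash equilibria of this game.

(a1, b2)

Find each player's best response to every opponent strategy; NE are the intersections.
Agent 1's best responses — vs b1: a1 (payoff 5); vs b2: a1 (payoff -6); vs b3: a2 (payoff 1).
Agent 2's best responses — vs a1: b2 (payoff 6); vs a2: b1 (payoff 7).
The only mutual best response is (a1, b2); neither player gains by switching there.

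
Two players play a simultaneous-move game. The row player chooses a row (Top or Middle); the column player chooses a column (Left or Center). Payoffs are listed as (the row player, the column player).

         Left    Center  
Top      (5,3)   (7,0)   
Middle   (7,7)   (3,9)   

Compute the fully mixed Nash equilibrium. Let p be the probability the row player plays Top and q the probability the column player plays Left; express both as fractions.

p = 2/5, q = 2/3

Each player's mixing probability is pinned down by making the *other* player indifferent.
The column player indifferent between Left and Center: p·3 + (1−p)·7 = p·0 + (1−p)·9 ⟹ 7 + (-4)p = 9 + (-9)p ⟹ p = 2/5.
The row player indifferent between Top and Middle: q·5 + (1−q)·7 = q·7 + (1−q)·3 ⟹ 7 + (-2)q = 3 + 4q ⟹ q = 2/3.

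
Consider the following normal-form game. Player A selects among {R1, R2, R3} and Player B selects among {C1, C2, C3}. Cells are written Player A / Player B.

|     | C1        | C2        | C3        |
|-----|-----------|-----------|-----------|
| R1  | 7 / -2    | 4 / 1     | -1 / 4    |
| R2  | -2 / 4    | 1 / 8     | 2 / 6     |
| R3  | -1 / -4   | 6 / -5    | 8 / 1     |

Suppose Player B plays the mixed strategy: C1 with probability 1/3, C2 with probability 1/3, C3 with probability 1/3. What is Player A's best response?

R3

Compute Player A's expected payoff from each pure strategy against the given mix.
R1: (1/3)·7 + (1/3)·4 + (1/3)·(-1) = 10/3
R2: (1/3)·(-2) + (1/3)·1 + (1/3)·2 = 1/3
R3: (1/3)·(-1) + (1/3)·6 + (1/3)·8 = 13/3
Highest expected payoff is 13/3, from R3.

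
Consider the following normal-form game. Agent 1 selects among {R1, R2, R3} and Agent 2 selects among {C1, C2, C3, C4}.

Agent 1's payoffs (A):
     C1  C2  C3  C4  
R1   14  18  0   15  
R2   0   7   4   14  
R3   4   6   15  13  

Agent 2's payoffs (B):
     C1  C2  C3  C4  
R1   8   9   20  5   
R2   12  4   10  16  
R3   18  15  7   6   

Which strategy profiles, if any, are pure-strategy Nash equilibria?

Check mutual best responses: a cell is a NE iff neither player can gain by unilaterally deviating.
Agent 1's best responses — vs C1: R1 (payoff 14); vs C2: R1 (payoff 18); vs C3: R3 (payoff 15); vs C4: R1 (payoff 15).
Agent 2's best responses — vs R1: C3 (payoff 20); vs R2: C4 (payoff 16); vs R3: C1 (payoff 18).
No cell has both players best-responding. For instance, Agent 1's best reply to C4 is R1, but against R1 Agent 2 prefers C3 over C4.

No pure-strategy Nash equilibrium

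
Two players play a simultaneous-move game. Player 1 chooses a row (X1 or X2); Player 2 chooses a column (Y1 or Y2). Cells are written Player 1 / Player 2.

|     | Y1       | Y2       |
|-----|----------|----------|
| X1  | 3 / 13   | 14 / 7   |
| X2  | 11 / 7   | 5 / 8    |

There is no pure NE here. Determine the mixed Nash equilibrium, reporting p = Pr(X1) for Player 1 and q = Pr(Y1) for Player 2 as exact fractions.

p = 1/7, q = 9/17

In a mixed NE each player is indifferent between their pure strategies, so the opponent's mix sets the indifference.
Player 2 indifferent between Y1 and Y2: p·13 + (1−p)·7 = p·7 + (1−p)·8 ⟹ 7 + 6p = 8 + (-1)p ⟹ p = 1/7.
Player 1 indifferent between X1 and X2: q·3 + (1−q)·14 = q·11 + (1−q)·5 ⟹ 14 + (-11)q = 5 + 6q ⟹ q = 9/17.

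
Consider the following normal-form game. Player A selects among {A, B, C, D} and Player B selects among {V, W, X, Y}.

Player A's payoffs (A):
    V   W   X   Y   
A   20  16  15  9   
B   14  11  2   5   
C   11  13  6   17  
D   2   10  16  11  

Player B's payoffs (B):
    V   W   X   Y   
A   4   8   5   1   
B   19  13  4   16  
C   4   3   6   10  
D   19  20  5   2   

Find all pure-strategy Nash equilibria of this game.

(A, W) and (C, Y)

Find each player's best response to every opponent strategy; NE are the intersections.
Player A's best responses — vs V: A (payoff 20); vs W: A (payoff 16); vs X: D (payoff 16); vs Y: C (payoff 17).
Player B's best responses — vs A: W (payoff 8); vs B: V (payoff 19); vs C: Y (payoff 10); vs D: W (payoff 20).
Mutual best responses occur at (A, W) and (C, Y); at each, neither player gains by switching.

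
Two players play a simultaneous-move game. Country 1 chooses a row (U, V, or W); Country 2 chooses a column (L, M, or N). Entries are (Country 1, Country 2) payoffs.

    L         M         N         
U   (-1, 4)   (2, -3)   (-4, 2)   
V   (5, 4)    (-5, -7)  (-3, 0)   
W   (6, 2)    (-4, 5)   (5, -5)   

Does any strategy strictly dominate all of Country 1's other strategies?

No strictly dominant strategy

Check whether one of Country 1's strategies beats all alternatives regardless of what the opponent does.
U is not dominant: against L, V gives 5 > -1.
V is not dominant: against L, W gives 6 > 5.
W is not dominant: against M, U gives 2 > -4.
No single strategy is best against every opponent action.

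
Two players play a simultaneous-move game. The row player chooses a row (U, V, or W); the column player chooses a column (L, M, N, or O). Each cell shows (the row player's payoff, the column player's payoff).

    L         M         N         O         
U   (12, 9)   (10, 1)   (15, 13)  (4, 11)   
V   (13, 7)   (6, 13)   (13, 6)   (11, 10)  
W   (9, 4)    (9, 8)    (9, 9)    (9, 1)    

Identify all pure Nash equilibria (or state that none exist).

(U, N)

Find each player's best response to every opponent strategy; NE are the intersections.
The row player's best responses — vs L: V (payoff 13); vs M: U (payoff 10); vs N: U (payoff 15); vs O: V (payoff 11).
The column player's best responses — vs U: N (payoff 13); vs V: M (payoff 13); vs W: N (payoff 9).
The only mutual best response is (U, N); neither player gains by switching there.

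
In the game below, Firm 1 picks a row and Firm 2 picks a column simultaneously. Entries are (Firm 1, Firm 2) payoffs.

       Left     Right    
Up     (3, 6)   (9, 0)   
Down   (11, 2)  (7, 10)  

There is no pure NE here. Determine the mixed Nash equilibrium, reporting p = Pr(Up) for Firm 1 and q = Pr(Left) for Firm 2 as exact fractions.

p = 4/7, q = 1/5

Each player's mixing probability is pinned down by making the *other* player indifferent.
Firm 2 indifferent between Left and Right: p·6 + (1−p)·2 = p·0 + (1−p)·10 ⟹ 2 + 4p = 10 + (-10)p ⟹ p = 4/7.
Firm 1 indifferent between Up and Down: q·3 + (1−q)·9 = q·11 + (1−q)·7 ⟹ 9 + (-6)q = 7 + 4q ⟹ q = 1/5.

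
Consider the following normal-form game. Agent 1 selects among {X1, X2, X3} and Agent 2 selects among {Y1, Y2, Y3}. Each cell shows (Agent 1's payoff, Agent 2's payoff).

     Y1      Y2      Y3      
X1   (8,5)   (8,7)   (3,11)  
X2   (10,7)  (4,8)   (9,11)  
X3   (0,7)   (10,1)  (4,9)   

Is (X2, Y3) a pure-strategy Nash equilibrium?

Yes

Holding Agent 2 at Y3: Agent 1 gets 9 from X2, versus 3 from X1, 4 from X3. No profitable deviation for Agent 1.
Holding Agent 1 at X2: Agent 2 gets 11 from Y3, versus 7 from Y1, 8 from Y2. No profitable deviation for Agent 2 either.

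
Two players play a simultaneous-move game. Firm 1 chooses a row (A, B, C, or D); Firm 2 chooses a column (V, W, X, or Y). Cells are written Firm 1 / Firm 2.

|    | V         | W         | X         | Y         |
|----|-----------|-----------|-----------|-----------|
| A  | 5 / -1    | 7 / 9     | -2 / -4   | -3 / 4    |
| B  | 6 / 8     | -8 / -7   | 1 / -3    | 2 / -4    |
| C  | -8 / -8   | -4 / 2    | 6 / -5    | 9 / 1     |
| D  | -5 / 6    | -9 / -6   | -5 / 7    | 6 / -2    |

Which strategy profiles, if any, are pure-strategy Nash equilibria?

Check mutual best responses: a cell is a NE iff neither player can gain by unilaterally deviating.
Firm 1's best responses — vs V: B (payoff 6); vs W: A (payoff 7); vs X: C (payoff 6); vs Y: C (payoff 9).
Firm 2's best responses — vs A: W (payoff 9); vs B: V (payoff 8); vs C: W (payoff 2); vs D: X (payoff 7).
Mutual best responses occur at (A, W) and (B, V); at each, neither player gains by switching.

(A, W) and (B, V)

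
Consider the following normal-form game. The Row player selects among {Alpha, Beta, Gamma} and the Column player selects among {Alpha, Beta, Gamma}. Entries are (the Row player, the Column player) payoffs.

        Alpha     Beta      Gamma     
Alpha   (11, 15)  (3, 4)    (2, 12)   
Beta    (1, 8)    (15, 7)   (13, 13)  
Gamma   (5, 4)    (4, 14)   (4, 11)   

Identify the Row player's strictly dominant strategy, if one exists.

Check whether one of the Row player's strategies beats all alternatives regardless of what the opponent does.
Alpha is not dominant: against Beta, Beta gives 15 > 3.
Beta is not dominant: against Alpha, Alpha gives 11 > 1.
Gamma is not dominant: against Alpha, Alpha gives 11 > 5.
No single strategy is best against every opponent action.

None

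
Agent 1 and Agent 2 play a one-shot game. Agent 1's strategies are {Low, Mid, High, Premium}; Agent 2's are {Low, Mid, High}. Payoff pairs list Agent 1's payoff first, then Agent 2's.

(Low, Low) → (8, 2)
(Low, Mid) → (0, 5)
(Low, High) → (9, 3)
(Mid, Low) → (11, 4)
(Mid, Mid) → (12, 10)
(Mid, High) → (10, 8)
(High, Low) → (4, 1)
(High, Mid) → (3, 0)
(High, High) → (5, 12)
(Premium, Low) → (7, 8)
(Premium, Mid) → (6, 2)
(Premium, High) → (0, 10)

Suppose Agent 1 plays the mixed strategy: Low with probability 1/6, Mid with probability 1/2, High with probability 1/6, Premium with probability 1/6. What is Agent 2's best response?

High

Agent 2's best reply maximizes expected payoff against the mix.
Low: (1/6)·2 + (1/2)·4 + (1/6)·1 + (1/6)·8 = 23/6
Mid: (1/6)·5 + (1/2)·10 + (1/6)·0 + (1/6)·2 = 37/6
High: (1/6)·3 + (1/2)·8 + (1/6)·12 + (1/6)·10 = 49/6
Highest expected payoff is 49/6, from High.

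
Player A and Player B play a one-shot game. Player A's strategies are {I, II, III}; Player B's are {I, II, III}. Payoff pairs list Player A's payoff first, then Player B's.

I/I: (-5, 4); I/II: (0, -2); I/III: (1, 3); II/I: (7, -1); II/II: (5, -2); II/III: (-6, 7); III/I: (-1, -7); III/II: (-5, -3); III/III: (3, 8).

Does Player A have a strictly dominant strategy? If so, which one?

None

Check whether one of Player A's strategies beats all alternatives regardless of what the opponent does.
I is not dominant: against I, II gives 7 > -5.
II is not dominant: against III, I gives 1 > -6.
III is not dominant: against I, II gives 7 > -1.
No single strategy is best against every opponent action.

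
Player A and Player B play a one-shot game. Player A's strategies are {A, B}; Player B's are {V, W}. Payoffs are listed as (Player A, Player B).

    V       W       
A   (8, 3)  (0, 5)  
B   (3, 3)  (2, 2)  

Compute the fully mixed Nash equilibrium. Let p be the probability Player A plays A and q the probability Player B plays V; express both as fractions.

In a mixed NE each player is indifferent between their pure strategies, so the opponent's mix sets the indifference.
Player B indifferent between V and W: p·3 + (1−p)·3 = p·5 + (1−p)·2 ⟹ 3 + 0p = 2 + 3p ⟹ p = 1/3.
Player A indifferent between A and B: q·8 + (1−q)·0 = q·3 + (1−q)·2 ⟹ 0 + 8q = 2 + 1q ⟹ q = 2/7.

p = 1/3, q = 2/7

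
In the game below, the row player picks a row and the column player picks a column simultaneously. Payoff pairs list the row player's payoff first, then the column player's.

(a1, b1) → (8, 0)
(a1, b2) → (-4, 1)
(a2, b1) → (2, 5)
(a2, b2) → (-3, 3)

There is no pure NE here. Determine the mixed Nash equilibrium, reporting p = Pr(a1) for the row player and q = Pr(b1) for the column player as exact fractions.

p = 2/3, q = 1/7

Each player's mixing probability is pinned down by making the *other* player indifferent.
The column player indifferent between b1 and b2: p·0 + (1−p)·5 = p·1 + (1−p)·3 ⟹ 5 + (-5)p = 3 + (-2)p ⟹ p = 2/3.
The row player indifferent between a1 and a2: q·8 + (1−q)·(-4) = q·2 + (1−q)·(-3) ⟹ (-4) + 12q = (-3) + 5q ⟹ q = 1/7.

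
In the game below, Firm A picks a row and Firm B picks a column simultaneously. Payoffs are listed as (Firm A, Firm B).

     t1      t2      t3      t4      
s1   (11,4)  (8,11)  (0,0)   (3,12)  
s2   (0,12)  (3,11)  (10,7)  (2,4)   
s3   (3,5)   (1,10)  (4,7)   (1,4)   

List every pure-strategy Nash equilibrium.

Find each player's best response to every opponent strategy; NE are the intersections.
Firm A's best responses — vs t1: s1 (payoff 11); vs t2: s1 (payoff 8); vs t3: s2 (payoff 10); vs t4: s1 (payoff 3).
Firm B's best responses — vs s1: t4 (payoff 12); vs s2: t1 (payoff 12); vs s3: t2 (payoff 10).
The only mutual best response is (s1, t4); neither player gains by switching there.

(s1, t4)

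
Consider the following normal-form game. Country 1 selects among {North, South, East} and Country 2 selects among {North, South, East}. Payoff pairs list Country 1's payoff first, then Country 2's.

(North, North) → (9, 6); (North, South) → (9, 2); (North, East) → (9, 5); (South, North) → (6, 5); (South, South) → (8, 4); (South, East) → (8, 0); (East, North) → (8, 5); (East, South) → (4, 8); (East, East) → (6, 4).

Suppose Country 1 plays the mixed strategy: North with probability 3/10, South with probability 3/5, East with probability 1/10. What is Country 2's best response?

Country 2's best reply maximizes expected payoff against the mix.
North: (3/10)·6 + (3/5)·5 + (1/10)·5 = 53/10
South: (3/10)·2 + (3/5)·4 + (1/10)·8 = 19/5
East: (3/10)·5 + (3/5)·0 + (1/10)·4 = 19/10
Highest expected payoff is 53/10, from North.

North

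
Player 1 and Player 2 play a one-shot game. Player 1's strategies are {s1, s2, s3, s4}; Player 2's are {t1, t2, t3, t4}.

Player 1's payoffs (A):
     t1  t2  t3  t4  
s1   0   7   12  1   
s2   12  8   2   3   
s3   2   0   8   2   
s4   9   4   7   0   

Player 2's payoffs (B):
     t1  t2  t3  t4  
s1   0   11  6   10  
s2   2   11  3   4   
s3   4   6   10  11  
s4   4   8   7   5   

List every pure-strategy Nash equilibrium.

(s2, t2)

Check mutual best responses: a cell is a NE iff neither player can gain by unilaterally deviating.
Player 1's best responses — vs t1: s2 (payoff 12); vs t2: s2 (payoff 8); vs t3: s1 (payoff 12); vs t4: s2 (payoff 3).
Player 2's best responses — vs s1: t2 (payoff 11); vs s2: t2 (payoff 11); vs s3: t4 (payoff 11); vs s4: t2 (payoff 8).
The only mutual best response is (s2, t2); neither player gains by switching there.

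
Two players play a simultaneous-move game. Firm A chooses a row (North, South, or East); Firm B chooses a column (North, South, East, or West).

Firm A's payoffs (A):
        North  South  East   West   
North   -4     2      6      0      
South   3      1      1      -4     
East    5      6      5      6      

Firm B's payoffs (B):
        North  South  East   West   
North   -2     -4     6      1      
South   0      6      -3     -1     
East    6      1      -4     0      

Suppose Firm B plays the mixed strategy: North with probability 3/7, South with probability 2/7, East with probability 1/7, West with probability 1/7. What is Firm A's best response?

Firm A's best reply maximizes expected payoff against the mix.
North: (3/7)·(-4) + (2/7)·2 + (1/7)·6 + (1/7)·0 = -2/7
South: (3/7)·3 + (2/7)·1 + (1/7)·1 + (1/7)·(-4) = 8/7
East: (3/7)·5 + (2/7)·6 + (1/7)·5 + (1/7)·6 = 38/7
Highest expected payoff is 38/7, from East.

East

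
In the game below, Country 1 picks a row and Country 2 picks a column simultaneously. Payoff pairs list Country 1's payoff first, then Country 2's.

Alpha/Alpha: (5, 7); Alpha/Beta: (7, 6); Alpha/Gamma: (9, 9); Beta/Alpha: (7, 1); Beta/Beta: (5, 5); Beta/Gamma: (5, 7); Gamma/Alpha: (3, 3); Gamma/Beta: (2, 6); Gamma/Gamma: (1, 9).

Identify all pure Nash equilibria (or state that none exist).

Check mutual best responses: a cell is a NE iff neither player can gain by unilaterally deviating.
Country 1's best responses — vs Alpha: Beta (payoff 7); vs Beta: Alpha (payoff 7); vs Gamma: Alpha (payoff 9).
Country 2's best responses — vs Alpha: Gamma (payoff 9); vs Beta: Gamma (payoff 7); vs Gamma: Gamma (payoff 9).
The only mutual best response is (Alpha, Gamma); neither player gains by switching there.

(Alpha, Gamma)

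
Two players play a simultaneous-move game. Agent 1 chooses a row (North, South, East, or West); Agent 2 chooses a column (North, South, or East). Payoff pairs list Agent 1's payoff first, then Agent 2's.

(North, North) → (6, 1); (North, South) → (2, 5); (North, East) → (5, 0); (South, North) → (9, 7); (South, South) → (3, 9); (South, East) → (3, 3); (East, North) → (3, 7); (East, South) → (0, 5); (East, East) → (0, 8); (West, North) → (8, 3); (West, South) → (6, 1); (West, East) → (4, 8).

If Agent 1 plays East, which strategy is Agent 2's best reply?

East

With Agent 1 fixed at East, Agent 2's payoffs are: North → 7, South → 5, East → 8.
The maximum is 8, achieved by East.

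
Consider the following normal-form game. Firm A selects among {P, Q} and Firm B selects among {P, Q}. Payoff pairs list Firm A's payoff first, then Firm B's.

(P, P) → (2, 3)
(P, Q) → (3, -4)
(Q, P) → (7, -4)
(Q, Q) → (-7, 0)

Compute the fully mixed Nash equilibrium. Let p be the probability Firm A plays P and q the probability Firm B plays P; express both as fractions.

Each player's mixing probability is pinned down by making the *other* player indifferent.
Firm B indifferent between P and Q: p·3 + (1−p)·(-4) = p·(-4) + (1−p)·0 ⟹ (-4) + 7p = 0 + (-4)p ⟹ p = 4/11.
Firm A indifferent between P and Q: q·2 + (1−q)·3 = q·7 + (1−q)·(-7) ⟹ 3 + (-1)q = (-7) + 14q ⟹ q = 2/3.

p = 4/11, q = 2/3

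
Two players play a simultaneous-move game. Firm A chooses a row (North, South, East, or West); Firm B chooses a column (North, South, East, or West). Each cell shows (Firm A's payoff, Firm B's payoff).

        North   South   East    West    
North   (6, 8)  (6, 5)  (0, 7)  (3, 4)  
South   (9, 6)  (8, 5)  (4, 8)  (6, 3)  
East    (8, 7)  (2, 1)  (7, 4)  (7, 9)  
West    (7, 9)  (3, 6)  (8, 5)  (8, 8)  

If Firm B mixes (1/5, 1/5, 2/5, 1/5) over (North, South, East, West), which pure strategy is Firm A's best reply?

Compute Firm A's expected payoff from each pure strategy against the given mix.
North: (1/5)·6 + (1/5)·6 + (2/5)·0 + (1/5)·3 = 3
South: (1/5)·9 + (1/5)·8 + (2/5)·4 + (1/5)·6 = 31/5
East: (1/5)·8 + (1/5)·2 + (2/5)·7 + (1/5)·7 = 31/5
West: (1/5)·7 + (1/5)·3 + (2/5)·8 + (1/5)·8 = 34/5
Highest expected payoff is 34/5, from West.

West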